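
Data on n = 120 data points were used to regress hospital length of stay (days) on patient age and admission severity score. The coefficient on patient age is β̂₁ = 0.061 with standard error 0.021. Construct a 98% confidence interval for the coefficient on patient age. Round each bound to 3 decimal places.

(0.011, 0.111)

df = n − k − 1 = 120 − 2 − 1 = 117.
t* = t_{0.01, 117} = 2.358642.
Margin = t* × SE = 2.358642 × 0.021 = 0.04953.
CI: 0.061 ± 0.04953 → (0.011, 0.111).
With 98% confidence, each one-unit increase in patient age is associated with a change of between 0.011 and 0.111 days in hospital length of stay, holding the other predictors fixed.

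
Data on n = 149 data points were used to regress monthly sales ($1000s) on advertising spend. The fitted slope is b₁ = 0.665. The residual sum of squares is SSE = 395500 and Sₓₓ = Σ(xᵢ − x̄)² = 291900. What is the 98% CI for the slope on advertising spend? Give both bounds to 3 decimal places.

MSE = SSE/(n − 2) = 395500/147 = 2690.48.
SE(b₁) = √(MSE/Sₓₓ) = √(2690.48/291900) = 0.0960058.
df = n − 2 = 147.
t* = t_{0.01, 147} = 2.351983.
Margin = t* × SE = 2.351983 × 0.0960058 = 0.22580.
CI: 0.665 ± 0.22580 → (0.439, 0.891).
With 98% confidence, each one-unit increase in advertising spend is associated with a change of between 0.439 and 0.891 $1000s in monthly sales.

(0.439, 0.891)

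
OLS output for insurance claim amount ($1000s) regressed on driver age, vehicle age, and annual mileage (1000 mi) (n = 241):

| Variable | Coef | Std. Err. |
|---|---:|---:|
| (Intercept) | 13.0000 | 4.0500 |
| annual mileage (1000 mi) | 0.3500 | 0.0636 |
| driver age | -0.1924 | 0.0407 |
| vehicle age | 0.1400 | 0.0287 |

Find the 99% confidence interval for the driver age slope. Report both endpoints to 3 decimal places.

Read off: b = -0.1924, SE = 0.0407 for driver age.
df = n − k − 1 = 241 − 3 − 1 = 237.
t* = t_{0.005, 237} = 2.596732.
Margin = t* × SE = 2.596732 × 0.0407 = 0.10569.
CI: -0.1924 ± 0.10569 → (-0.298, -0.087).

(-0.298, -0.087)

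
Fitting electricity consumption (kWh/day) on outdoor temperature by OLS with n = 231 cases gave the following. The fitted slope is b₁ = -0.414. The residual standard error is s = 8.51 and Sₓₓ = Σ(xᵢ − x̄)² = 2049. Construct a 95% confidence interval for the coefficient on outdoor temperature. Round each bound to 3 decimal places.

(-0.784, -0.044)

SE(b₁) = s/√Sₓₓ = 8.51/√2049 = 0.188.
df = n − 2 = 229.
t* = t_{0.025, 229} = 1.970377.
Margin = t* × SE = 1.970377 × 0.188 = 0.37043.
CI: -0.414 ± 0.37043 → (-0.784, -0.044).
With 95% confidence, each one-unit increase in outdoor temperature is associated with a change of between -0.784 and -0.044 kWh/day in electricity consumption.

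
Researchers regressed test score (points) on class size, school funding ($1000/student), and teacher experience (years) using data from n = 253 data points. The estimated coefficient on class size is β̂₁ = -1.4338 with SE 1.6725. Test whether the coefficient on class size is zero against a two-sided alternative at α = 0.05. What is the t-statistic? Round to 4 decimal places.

H₀: β₁ = 0 vs H₁: β₁ ≠ 0.
t = (β̂₁ − β₁⁰)/SE = -1.4338 / 1.6725 = -0.8573.
df = n − k − 1 = 253 − 3 − 1 = 249.
Two-sided p ≈ 0.3921, which is ≥ 0.05, so fail to reject H₀.
The data do not give significant evidence of an association between class size and test score, after adjusting for the other predictors.

t = -0.8573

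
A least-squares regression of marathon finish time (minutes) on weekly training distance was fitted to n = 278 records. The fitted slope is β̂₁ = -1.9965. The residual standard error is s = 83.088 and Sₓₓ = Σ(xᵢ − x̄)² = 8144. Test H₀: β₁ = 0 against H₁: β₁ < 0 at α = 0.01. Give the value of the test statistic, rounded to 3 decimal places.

SE(β̂₁) = s/√Sₓₓ = 83.088/√8144 = 0.920703.
t = -1.9965 / 0.920703 = -2.168.
df = n − 2 = 276.
One-sided p ≈ 0.0155, which is ≥ 0.01, so fail to reject H₀.
The data do not give significant evidence that the true slope on weekly training distance is negative.

t = -2.168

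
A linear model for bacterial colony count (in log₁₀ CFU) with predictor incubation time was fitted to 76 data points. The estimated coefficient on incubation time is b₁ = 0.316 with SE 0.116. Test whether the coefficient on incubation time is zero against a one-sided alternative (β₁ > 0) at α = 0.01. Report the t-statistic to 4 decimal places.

t = 2.7241

H₀: β₁ = 0 vs H₁: β₁ > 0.
t = (b₁ − β₁⁰)/SE = 0.316 / 0.116 = 2.7241.
df = n − 2 = 76 − 2 = 74.
One-sided p ≈ 0.0040, which is < 0.01, so reject H₀.
There is evidence that the true slope on incubation time is positive.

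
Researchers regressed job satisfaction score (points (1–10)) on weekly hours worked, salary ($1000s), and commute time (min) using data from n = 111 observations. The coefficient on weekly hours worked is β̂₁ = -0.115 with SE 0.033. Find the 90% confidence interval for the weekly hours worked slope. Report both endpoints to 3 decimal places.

df = n − k − 1 = 111 − 3 − 1 = 107.
t* = t_{0.05, 107} = 1.659219.
Margin = t* × SE = 1.659219 × 0.033 = 0.05475.
CI: -0.115 ± 0.05475 → (-0.170, -0.060).
With 90% confidence, each one-unit increase in weekly hours worked is associated with a change of between -0.170 and -0.060 points (1–10) in job satisfaction score, holding the other predictors fixed.

(-0.170, -0.060)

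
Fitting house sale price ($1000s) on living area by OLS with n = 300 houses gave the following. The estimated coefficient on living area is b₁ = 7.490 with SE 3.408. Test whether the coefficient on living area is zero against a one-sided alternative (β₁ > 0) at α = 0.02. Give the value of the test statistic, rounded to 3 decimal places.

H₀: β₁ = 0 vs H₁: β₁ > 0.
t = (b₁ − β₁⁰)/SE = 7.490 / 3.408 = 2.198.
df = n − 2 = 300 − 2 = 298.
One-sided p ≈ 0.0144, which is < 0.02, so reject H₀.
There is evidence that the true slope on living area is positive.

t = 2.198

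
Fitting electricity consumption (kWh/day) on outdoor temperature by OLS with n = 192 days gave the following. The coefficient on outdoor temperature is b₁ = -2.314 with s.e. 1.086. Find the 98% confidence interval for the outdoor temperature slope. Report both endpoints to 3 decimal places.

(-4.862, 0.234)

df = n − 2 = 192 − 2 = 190.
t* = t_{0.01, 190} = 2.346134.
Margin = t* × SE = 2.346134 × 1.086 = 2.54790.
CI: -2.314 ± 2.54790 → (-4.862, 0.234).
With 98% confidence, each one-unit increase in outdoor temperature is associated with a change of between -4.862 and 0.234 kWh/day in electricity consumption.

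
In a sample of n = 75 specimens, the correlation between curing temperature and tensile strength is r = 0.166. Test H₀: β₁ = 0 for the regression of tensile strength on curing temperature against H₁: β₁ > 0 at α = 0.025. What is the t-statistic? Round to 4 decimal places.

t = r·√(n − 2)/√(1 − r²) = 0.166·√73/√0.972444 = 1.4383.
df = n − 2 = 73.
One-sided p ≈ 0.0773, which is ≥ 0.025, so fail to reject H₀.
The data do not give significant evidence of a linear association between curing temperature and tensile strength.

t = 1.4383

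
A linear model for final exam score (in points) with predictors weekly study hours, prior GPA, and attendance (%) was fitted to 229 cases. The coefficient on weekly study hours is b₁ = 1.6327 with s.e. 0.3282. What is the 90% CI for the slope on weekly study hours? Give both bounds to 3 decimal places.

(1.091, 2.175)

df = n − k − 1 = 229 − 3 − 1 = 225.
t* = t_{0.05, 225} = 1.651654.
Margin = t* × SE = 1.651654 × 0.3282 = 0.54207.
CI: 1.6327 ± 0.54207 → (1.091, 2.175).
With 90% confidence, each one-unit increase in weekly study hours is associated with a change of between 1.091 and 2.175 points in final exam score, holding the other predictors fixed.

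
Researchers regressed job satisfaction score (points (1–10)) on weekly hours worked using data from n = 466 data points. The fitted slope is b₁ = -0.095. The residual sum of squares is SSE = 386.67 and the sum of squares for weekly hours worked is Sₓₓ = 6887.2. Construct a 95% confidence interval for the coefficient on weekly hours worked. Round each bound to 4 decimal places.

(-0.1166, -0.0734)

MSE = SSE/(n − 2) = 386.67/464 = 0.833341.
SE(b₁) = √(MSE/Sₓₓ) = √(0.833341/6887.2) = 0.0109999.
df = n − 2 = 464.
t* = t_{0.025, 464} = 1.96509.
Margin = t* × SE = 1.96509 × 0.0109999 = 0.021616.
CI: -0.095 ± 0.021616 → (-0.1166, -0.0734).
With 95% confidence, each one-unit increase in weekly hours worked is associated with a change of between -0.1166 and -0.0734 points (1–10) in job satisfaction score.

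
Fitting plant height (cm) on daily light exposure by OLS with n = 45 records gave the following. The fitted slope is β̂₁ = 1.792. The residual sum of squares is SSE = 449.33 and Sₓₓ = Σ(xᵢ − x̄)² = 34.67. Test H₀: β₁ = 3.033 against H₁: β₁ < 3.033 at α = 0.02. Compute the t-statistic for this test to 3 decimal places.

MSE = SSE/(n − 2) = 449.33/43 = 10.4495.
SE(β̂₁) = √(MSE/Sₓₓ) = √(10.4495/34.67) = 0.548999.
t = (1.792 − 3.033) / 0.548999 = -2.260.
df = n − 2 = 43.
One-sided p ≈ 0.0145, which is < 0.02, so reject H₀.
There is evidence that the true slope on daily light exposure is below 3.033 cm per unit.

t = -2.260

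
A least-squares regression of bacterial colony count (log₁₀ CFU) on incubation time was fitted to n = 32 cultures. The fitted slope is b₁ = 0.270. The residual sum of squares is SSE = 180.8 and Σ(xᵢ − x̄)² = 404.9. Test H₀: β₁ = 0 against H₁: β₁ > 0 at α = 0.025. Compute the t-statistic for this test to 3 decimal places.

MSE = SSE/(n − 2) = 180.8/30 = 6.02667.
SE(b₁) = √(MSE/Sₓₓ) = √(6.02667/404.9) = 0.122001.
t = 0.270 / 0.122001 = 2.213.
df = n − 2 = 30.
One-sided p ≈ 0.0173, which is < 0.025, so reject H₀.
There is evidence that the true slope on incubation time is positive.

t = 2.213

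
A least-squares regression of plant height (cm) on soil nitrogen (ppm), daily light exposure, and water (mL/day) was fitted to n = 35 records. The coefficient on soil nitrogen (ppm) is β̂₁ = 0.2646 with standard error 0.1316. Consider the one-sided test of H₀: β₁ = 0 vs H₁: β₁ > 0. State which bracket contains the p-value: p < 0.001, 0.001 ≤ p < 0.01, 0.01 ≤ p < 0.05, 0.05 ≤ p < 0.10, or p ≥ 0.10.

t = 0.2646 / 0.1316 = 2.011.
df = n − k − 1 = 35 − 3 − 1 = 31.
One-sided p = P(T_{31} > t) ≈ 0.0266.
So 0.01 ≤ p < 0.05.

0.01 ≤ p < 0.05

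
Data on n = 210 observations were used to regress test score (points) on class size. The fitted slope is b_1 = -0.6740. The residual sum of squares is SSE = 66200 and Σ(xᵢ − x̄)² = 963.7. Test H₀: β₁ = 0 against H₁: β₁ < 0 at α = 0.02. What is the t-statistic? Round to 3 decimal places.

MSE = SSE/(n − 2) = 66200/208 = 318.269.
SE(b_1) = √(MSE/Sₓₓ) = √(318.269/963.7) = 0.57468.
t = -0.6740 / 0.57468 = -1.173.
df = n − 2 = 208.
One-sided p ≈ 0.1211, which is ≥ 0.02, so fail to reject H₀.
The data do not give significant evidence that the true slope on class size is negative.

t = -1.173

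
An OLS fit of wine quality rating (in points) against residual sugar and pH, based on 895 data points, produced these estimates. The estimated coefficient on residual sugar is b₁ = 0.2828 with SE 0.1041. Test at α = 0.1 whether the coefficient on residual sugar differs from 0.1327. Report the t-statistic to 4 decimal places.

t = 1.4419

H₀: β₁ = 0.1327 vs H₁: β₁ ≠ 0.1327.
t = (b₁ − β₁⁰)/SE = (0.2828 − 0.1327) / 0.1041 = 1.4419.
df = n − k − 1 = 895 − 2 − 1 = 892.
Two-sided p ≈ 0.1497, which is ≥ 0.1, so fail to reject H₀.
The data are consistent with a true slope of 0.1327 points per unit of residual sugar, holding the other predictors fixed.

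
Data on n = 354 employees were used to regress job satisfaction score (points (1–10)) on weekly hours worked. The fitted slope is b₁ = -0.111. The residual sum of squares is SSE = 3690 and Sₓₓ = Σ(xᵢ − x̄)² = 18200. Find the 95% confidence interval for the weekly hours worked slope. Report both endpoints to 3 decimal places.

MSE = SSE/(n − 2) = 3690/352 = 10.483.
SE(b₁) = √(MSE/Sₓₓ) = √(10.483/18200) = 0.0239997.
df = n − 2 = 352.
t* = t_{0.025, 352} = 1.966726.
Margin = t* × SE = 1.966726 × 0.0239997 = 0.04720.
CI: -0.111 ± 0.04720 → (-0.158, -0.064).
With 95% confidence, each one-unit increase in weekly hours worked is associated with a change of between -0.158 and -0.064 points (1–10) in job satisfaction score.

(-0.158, -0.064)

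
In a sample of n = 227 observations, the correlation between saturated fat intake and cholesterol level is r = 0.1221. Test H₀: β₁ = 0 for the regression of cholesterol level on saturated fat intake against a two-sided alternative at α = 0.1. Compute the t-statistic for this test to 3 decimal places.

t = 1.845

t = r·√(n − 2)/√(1 − r²) = 0.1221·√225/√0.985092 = 1.845.
df = n − 2 = 225.
Two-sided p ≈ 0.0663, which is < 0.1, so reject H₀.
There is evidence of a linear association between saturated fat intake and cholesterol level.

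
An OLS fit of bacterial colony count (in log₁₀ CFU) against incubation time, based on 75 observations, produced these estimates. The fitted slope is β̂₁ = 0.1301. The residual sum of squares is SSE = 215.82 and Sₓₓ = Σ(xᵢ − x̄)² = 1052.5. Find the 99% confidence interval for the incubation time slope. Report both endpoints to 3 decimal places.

MSE = SSE/(n − 2) = 215.82/73 = 2.95644.
SE(β̂₁) = √(MSE/Sₓₓ) = √(2.95644/1052.5) = 0.0529997.
df = n − 2 = 73.
t* = t_{0.005, 73} = 2.644869.
Margin = t* × SE = 2.644869 × 0.0529997 = 0.14018.
CI: 0.1301 ± 0.14018 → (-0.010, 0.270).
With 99% confidence, each one-unit increase in incubation time is associated with a change of between -0.010 and 0.270 log₁₀ CFU in bacterial colony count.

(-0.010, 0.270)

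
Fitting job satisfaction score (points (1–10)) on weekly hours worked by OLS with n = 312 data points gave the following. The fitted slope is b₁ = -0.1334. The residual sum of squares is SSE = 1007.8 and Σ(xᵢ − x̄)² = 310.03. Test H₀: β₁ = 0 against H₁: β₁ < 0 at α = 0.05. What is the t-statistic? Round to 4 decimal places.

t = -1.3027

MSE = SSE/(n − 2) = 1007.8/310 = 3.25097.
SE(b₁) = √(MSE/Sₓₓ) = √(3.25097/310.03) = 0.102401.
t = -0.1334 / 0.102401 = -1.3027.
df = n − 2 = 310.
One-sided p ≈ 0.0968, which is ≥ 0.05, so fail to reject H₀.
The data do not give significant evidence that the true slope on weekly hours worked is negative.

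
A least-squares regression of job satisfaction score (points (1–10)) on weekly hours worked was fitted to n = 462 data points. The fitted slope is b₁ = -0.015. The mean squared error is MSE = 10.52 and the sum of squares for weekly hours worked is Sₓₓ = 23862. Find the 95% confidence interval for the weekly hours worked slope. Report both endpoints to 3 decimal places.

(-0.056, 0.026)

SE(b₁) = √(MSE/Sₓₓ) = √(10.52/23862) = 0.0209969.
df = n − 2 = 460.
t* = t_{0.025, 460} = 1.965134.
Margin = t* × SE = 1.965134 × 0.0209969 = 0.04126.
CI: -0.015 ± 0.04126 → (-0.056, 0.026).
With 95% confidence, each one-unit increase in weekly hours worked is associated with a change of between -0.056 and 0.026 points (1–10) in job satisfaction score.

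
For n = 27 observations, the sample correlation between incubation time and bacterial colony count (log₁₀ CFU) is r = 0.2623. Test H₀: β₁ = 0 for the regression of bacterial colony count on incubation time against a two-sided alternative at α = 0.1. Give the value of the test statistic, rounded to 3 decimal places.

t = 1.359

t = r·√(n − 2)/√(1 − r²) = 0.2623·√25/√0.931199 = 1.359.
df = n − 2 = 25.
Two-sided p ≈ 0.1863, which is ≥ 0.1, so fail to reject H₀.
The data do not give significant evidence of a linear association between incubation time and bacterial colony count.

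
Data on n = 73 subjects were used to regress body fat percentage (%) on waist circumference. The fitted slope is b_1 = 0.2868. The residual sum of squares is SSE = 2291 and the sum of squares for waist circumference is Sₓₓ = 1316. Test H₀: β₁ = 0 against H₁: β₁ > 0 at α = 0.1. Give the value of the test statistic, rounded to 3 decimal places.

t = 1.832

MSE = SSE/(n − 2) = 2291/71 = 32.2676.
SE(b_1) = √(MSE/Sₓₓ) = √(32.2676/1316) = 0.156587.
t = 0.2868 / 0.156587 = 1.832.
df = n − 2 = 71.
One-sided p ≈ 0.0356, which is < 0.1, so reject H₀.
There is evidence that the true slope on waist circumference is positive.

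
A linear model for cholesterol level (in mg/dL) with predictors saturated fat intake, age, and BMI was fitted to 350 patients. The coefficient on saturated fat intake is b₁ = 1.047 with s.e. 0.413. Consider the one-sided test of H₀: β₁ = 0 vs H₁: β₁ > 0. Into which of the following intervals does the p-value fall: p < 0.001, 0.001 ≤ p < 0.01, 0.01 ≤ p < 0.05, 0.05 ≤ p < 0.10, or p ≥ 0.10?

t = 1.047 / 0.413 = 2.535.
df = n − k − 1 = 350 − 3 − 1 = 346.
One-sided p = P(T_{346} > t) ≈ 0.0058.
So 0.001 ≤ p < 0.01.

0.001 ≤ p < 0.01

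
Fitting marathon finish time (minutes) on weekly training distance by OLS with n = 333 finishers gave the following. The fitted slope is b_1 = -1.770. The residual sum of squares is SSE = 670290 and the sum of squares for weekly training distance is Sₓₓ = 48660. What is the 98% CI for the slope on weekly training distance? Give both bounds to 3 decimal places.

(-2.247, -1.293)

MSE = SSE/(n − 2) = 670290/331 = 2025.05.
SE(b_1) = √(MSE/Sₓₓ) = √(2025.05/48660) = 0.204001.
df = n − 2 = 331.
t* = t_{0.01, 331} = 2.337666.
Margin = t* × SE = 2.337666 × 0.204001 = 0.47689.
CI: -1.770 ± 0.47689 → (-2.247, -1.293).
With 98% confidence, each one-unit increase in weekly training distance is associated with a change of between -2.247 and -1.293 minutes in marathon finish time.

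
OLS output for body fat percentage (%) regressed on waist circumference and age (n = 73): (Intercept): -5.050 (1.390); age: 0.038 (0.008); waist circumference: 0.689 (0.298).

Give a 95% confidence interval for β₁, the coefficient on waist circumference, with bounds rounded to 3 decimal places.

(0.095, 1.283)

Read off: b = 0.689, SE = 0.298 for waist circumference.
df = n − k − 1 = 73 − 2 − 1 = 70.
t* = t_{0.025, 70} = 1.994437.
Margin = t* × SE = 1.994437 × 0.298 = 0.59434.
CI: 0.689 ± 0.59434 → (0.095, 1.283).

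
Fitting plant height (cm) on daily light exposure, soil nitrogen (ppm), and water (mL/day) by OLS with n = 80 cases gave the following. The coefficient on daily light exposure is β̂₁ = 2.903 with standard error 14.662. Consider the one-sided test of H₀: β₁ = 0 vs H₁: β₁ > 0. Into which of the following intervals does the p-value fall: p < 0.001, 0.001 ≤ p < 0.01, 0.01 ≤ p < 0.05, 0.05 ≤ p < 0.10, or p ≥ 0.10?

p ≥ 0.10

t = 2.903 / 14.662 = 0.198.
df = n − k − 1 = 80 − 3 − 1 = 76.
One-sided p = P(T_{76} > t) ≈ 0.4218.
So p ≥ 0.10.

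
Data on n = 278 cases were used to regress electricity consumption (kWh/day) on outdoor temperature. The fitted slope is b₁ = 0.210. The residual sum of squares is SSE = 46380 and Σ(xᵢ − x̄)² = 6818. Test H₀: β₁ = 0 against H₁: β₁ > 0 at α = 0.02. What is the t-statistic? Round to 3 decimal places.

t = 1.338

MSE = SSE/(n − 2) = 46380/276 = 168.043.
SE(b₁) = √(MSE/Sₓₓ) = √(168.043/6818) = 0.156994.
t = 0.210 / 0.156994 = 1.338.
df = n − 2 = 276.
One-sided p ≈ 0.0911, which is ≥ 0.02, so fail to reject H₀.
The data do not give significant evidence that the true slope on outdoor temperature is positive.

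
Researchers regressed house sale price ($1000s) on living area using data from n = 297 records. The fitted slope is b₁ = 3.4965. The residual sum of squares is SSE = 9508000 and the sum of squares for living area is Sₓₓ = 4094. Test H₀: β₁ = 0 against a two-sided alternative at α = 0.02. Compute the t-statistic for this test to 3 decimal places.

t = 1.246

MSE = SSE/(n − 2) = 9508000/295 = 32230.5.
SE(b₁) = √(MSE/Sₓₓ) = √(32230.5/4094) = 2.80582.
t = 3.4965 / 2.80582 = 1.246.
df = n − 2 = 295.
Two-sided p ≈ 0.2137, which is ≥ 0.02, so fail to reject H₀.
The data do not give significant evidence of an association between living area and house sale price.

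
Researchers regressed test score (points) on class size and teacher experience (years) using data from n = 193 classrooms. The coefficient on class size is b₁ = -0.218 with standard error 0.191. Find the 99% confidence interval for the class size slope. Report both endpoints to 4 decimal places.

df = n − k − 1 = 193 − 2 − 1 = 190.
t* = t_{0.005, 190} = 2.601952.
Margin = t* × SE = 2.601952 × 0.191 = 0.496973.
CI: -0.218 ± 0.496973 → (-0.7150, 0.2790).
With 99% confidence, each one-unit increase in class size is associated with a change of between -0.7150 and 0.2790 points in test score, holding the other predictors fixed.

(-0.7150, 0.2790)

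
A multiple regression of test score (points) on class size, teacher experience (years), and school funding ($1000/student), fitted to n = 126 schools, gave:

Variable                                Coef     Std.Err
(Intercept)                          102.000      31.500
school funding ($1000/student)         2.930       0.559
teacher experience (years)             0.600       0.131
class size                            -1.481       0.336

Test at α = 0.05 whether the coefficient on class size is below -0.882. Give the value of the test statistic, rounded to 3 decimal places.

t = -1.783

Read off: b = -1.481, SE = 0.336 for class size.
H₀: β₁ = -0.882 vs H₁: β₁ < -0.882.
t = (-1.481 − (-0.882)) / 0.336 = -1.783.
df = n − k − 1 = 126 − 3 − 1 = 122.
One-sided p ≈ 0.0386, which is < 0.05, so reject H₀.
There is evidence that the true slope on class size is below -0.882 points per unit, holding the other predictors fixed.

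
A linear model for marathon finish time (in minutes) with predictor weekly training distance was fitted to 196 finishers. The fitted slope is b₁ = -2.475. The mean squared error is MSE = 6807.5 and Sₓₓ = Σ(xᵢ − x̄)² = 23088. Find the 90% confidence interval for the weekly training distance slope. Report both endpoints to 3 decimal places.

(-3.372, -1.578)

SE(b₁) = √(MSE/Sₓₓ) = √(6807.5/23088) = 0.543001.
df = n − 2 = 194.
t* = t_{0.05, 194} = 1.652746.
Margin = t* × SE = 1.652746 × 0.543001 = 0.89744.
CI: -2.475 ± 0.89744 → (-3.372, -1.578).
With 90% confidence, each one-unit increase in weekly training distance is associated with a change of between -3.372 and -1.578 minutes in marathon finish time.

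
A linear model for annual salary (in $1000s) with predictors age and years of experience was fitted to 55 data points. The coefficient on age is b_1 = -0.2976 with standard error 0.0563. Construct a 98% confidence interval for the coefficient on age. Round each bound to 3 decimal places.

df = n − k − 1 = 55 − 2 − 1 = 52.
t* = t_{0.01, 52} = 2.400225.
Margin = t* × SE = 2.400225 × 0.0563 = 0.13513.
CI: -0.2976 ± 0.13513 → (-0.433, -0.162).
With 98% confidence, each one-unit increase in age is associated with a change of between -0.433 and -0.162 $1000s in annual salary, holding the other predictors fixed.

(-0.433, -0.162)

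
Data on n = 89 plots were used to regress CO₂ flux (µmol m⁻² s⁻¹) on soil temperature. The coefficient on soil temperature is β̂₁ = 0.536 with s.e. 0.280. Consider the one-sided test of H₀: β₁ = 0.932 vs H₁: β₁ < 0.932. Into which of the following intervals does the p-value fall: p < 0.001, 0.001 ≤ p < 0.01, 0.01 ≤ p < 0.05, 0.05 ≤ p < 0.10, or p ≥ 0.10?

t = (0.536 − 0.932) / 0.280 = -1.414.
df = n − 2 = 89 − 2 = 87.
One-sided p = P(T_{87} < t) ≈ 0.0804.
So 0.05 ≤ p < 0.10.

0.05 ≤ p < 0.10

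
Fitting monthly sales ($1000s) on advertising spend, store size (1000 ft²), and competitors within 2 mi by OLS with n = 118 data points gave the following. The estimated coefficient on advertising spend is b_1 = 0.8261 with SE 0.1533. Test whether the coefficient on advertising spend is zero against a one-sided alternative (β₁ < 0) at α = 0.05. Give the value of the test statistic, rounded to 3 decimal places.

t = 5.389

H₀: β₁ = 0 vs H₁: β₁ < 0.
t = (b_1 − β₁⁰)/SE = 0.8261 / 0.1533 = 5.389.
df = n − k − 1 = 118 − 3 − 1 = 114.
One-sided p ≈ 1.0000, which is ≥ 0.05, so fail to reject H₀.
The data do not give significant evidence that the true slope on advertising spend is negative, holding the other predictors fixed.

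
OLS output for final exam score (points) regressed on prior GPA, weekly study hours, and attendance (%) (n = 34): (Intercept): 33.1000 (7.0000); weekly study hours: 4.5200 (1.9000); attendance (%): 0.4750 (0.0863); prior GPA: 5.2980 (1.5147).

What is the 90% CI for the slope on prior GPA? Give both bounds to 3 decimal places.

Read off: b = 5.2980, SE = 1.5147 for prior GPA.
df = n − k − 1 = 34 − 3 − 1 = 30.
t* = t_{0.05, 30} = 1.697261.
Margin = t* × SE = 1.697261 × 1.5147 = 2.57084.
CI: 5.2980 ± 2.57084 → (2.727, 7.869).

(2.727, 7.869)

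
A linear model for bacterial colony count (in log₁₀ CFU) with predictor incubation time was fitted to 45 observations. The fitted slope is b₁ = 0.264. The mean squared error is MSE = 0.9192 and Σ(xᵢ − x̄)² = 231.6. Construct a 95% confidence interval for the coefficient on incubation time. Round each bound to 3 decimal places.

SE(b₁) = √(MSE/Sₓₓ) = √(0.9192/231.6) = 0.0629993.
df = n − 2 = 43.
t* = t_{0.025, 43} = 2.016692.
Margin = t* × SE = 2.016692 × 0.0629993 = 0.12705.
CI: 0.264 ± 0.12705 → (0.137, 0.391).
With 95% confidence, each one-unit increase in incubation time is associated with a change of between 0.137 and 0.391 log₁₀ CFU in bacterial colony count.

(0.137, 0.391)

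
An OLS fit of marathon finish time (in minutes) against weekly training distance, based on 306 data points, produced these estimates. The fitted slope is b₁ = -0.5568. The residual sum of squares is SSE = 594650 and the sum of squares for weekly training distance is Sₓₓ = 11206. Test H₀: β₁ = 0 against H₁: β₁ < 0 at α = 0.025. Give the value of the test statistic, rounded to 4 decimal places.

MSE = SSE/(n − 2) = 594650/304 = 1956.09.
SE(b₁) = √(MSE/Sₓₓ) = √(1956.09/11206) = 0.4178.
t = -0.5568 / 0.4178 = -1.3327.
df = n − 2 = 304.
One-sided p ≈ 0.0918, which is ≥ 0.025, so fail to reject H₀.
The data do not give significant evidence that the true slope on weekly training distance is negative.

t = -1.3327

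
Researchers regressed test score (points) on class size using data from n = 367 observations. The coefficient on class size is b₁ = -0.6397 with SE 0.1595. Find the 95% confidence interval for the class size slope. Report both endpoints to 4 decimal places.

df = n − 2 = 367 − 2 = 365.
t* = t_{0.025, 365} = 1.966485.
Margin = t* × SE = 1.966485 × 0.1595 = 0.313654.
CI: -0.6397 ± 0.313654 → (-0.9534, -0.3260).
With 95% confidence, each one-unit increase in class size is associated with a change of between -0.9534 and -0.3260 points in test score.

(-0.9534, -0.3260)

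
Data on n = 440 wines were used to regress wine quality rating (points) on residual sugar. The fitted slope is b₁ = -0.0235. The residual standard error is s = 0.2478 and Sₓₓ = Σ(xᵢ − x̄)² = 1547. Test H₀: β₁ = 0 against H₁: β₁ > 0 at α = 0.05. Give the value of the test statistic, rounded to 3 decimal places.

SE(b₁) = s/√Sₓₓ = 0.2478/√1547 = 0.00630023.
t = -0.0235 / 0.00630023 = -3.730.
df = n − 2 = 438.
One-sided p ≈ 0.9999, which is ≥ 0.05, so fail to reject H₀.
The data do not give significant evidence that the true slope on residual sugar is positive.

t = -3.730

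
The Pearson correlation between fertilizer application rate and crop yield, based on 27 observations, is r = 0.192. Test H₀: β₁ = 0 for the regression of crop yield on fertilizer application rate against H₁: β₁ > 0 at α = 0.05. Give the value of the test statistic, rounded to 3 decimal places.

t = 0.978

t = r·√(n − 2)/√(1 − r²) = 0.192·√25/√0.963136 = 0.978.
df = n − 2 = 25.
One-sided p ≈ 0.1687, which is ≥ 0.05, so fail to reject H₀.
The data do not give significant evidence of a linear association between fertilizer application rate and crop yield.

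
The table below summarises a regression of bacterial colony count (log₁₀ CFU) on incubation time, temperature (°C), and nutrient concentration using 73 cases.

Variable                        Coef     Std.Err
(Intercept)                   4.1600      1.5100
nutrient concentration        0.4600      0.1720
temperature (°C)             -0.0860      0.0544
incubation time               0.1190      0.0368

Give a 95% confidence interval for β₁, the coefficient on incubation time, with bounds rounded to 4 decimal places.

(0.0456, 0.1924)

Read off: b = 0.1190, SE = 0.0368 for incubation time.
df = n − k − 1 = 73 − 3 − 1 = 69.
t* = t_{0.025, 69} = 1.994945.
Margin = t* × SE = 1.994945 × 0.0368 = 0.073414.
CI: 0.1190 ± 0.073414 → (0.0456, 0.1924).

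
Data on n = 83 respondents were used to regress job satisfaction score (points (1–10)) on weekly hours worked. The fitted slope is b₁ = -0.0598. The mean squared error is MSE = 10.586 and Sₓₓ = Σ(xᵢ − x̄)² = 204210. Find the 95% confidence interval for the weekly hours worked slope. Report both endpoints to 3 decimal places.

SE(b₁) = √(MSE/Sₓₓ) = √(10.586/204210) = 0.00719992.
df = n − 2 = 81.
t* = t_{0.025, 81} = 1.989686.
Margin = t* × SE = 1.989686 × 0.00719992 = 0.01433.
CI: -0.0598 ± 0.01433 → (-0.074, -0.045).
With 95% confidence, each one-unit increase in weekly hours worked is associated with a change of between -0.074 and -0.045 points (1–10) in job satisfaction score.

(-0.074, -0.045)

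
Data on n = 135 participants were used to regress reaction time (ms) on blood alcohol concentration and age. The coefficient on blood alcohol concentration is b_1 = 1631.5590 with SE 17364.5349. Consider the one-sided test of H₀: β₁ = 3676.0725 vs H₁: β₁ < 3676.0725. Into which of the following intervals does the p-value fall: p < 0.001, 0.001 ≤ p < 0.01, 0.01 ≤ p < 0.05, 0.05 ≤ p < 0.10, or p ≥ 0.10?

p ≥ 0.10

t = (1631.5590 − 3676.0725) / 17364.5349 = -0.118.
df = n − k − 1 = 135 − 2 − 1 = 132.
One-sided p = P(T_{132} < t) ≈ 0.4532.
So p ≥ 0.10.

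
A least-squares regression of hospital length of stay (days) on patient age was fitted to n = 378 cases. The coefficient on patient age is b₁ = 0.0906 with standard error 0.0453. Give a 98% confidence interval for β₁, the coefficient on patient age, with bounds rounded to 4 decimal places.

(-0.0152, 0.1964)

df = n − 2 = 378 − 2 = 376.
t* = t_{0.01, 376} = 2.336306.
Margin = t* × SE = 2.336306 × 0.0453 = 0.105835.
CI: 0.0906 ± 0.105835 → (-0.0152, 0.1964).
With 98% confidence, each one-unit increase in patient age is associated with a change of between -0.0152 and 0.1964 days in hospital length of stay.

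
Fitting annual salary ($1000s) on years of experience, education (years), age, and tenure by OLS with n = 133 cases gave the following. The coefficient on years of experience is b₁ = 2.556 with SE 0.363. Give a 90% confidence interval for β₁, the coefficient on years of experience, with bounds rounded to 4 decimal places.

(1.9546, 3.1574)

df = n − k − 1 = 133 − 4 − 1 = 128.
t* = t_{0.05, 128} = 1.656845.
Margin = t* × SE = 1.656845 × 0.363 = 0.601435.
CI: 2.556 ± 0.601435 → (1.9546, 3.1574).
With 90% confidence, each one-unit increase in years of experience is associated with a change of between 1.9546 and 3.1574 $1000s in annual salary, holding the other predictors fixed.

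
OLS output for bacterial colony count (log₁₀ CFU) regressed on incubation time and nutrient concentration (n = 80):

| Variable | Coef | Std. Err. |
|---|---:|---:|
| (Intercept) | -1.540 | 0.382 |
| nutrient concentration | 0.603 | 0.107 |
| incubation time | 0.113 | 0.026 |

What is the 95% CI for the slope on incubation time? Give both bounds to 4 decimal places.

Read off: b = 0.113, SE = 0.026 for incubation time.
df = n − k − 1 = 80 − 2 − 1 = 77.
t* = t_{0.025, 77} = 1.991254.
Margin = t* × SE = 1.991254 × 0.026 = 0.051773.
CI: 0.113 ± 0.051773 → (0.0612, 0.1648).

(0.0612, 0.1648)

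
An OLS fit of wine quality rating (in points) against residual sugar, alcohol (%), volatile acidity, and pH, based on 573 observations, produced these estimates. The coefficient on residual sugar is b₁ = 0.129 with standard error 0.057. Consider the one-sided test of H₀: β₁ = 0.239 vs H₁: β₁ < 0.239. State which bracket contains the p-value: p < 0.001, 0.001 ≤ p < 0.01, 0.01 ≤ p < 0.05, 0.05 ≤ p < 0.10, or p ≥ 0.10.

t = (0.129 − 0.239) / 0.057 = -1.930.
df = n − k − 1 = 573 − 4 − 1 = 568.
One-sided p = P(T_{568} < t) ≈ 0.0271.
So 0.01 ≤ p < 0.05.

0.01 ≤ p < 0.05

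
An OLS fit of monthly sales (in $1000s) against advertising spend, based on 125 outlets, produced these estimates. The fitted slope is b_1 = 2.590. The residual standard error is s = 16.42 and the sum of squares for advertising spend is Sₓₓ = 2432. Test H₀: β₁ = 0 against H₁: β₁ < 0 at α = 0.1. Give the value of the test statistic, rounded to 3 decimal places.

t = 7.779

SE(b_1) = s/√Sₓₓ = 16.42/√2432 = 0.332959.
t = 2.590 / 0.332959 = 7.779.
df = n − 2 = 123.
One-sided p ≈ 1.0000, which is ≥ 0.1, so fail to reject H₀.
The data do not give significant evidence that the true slope on advertising spend is negative.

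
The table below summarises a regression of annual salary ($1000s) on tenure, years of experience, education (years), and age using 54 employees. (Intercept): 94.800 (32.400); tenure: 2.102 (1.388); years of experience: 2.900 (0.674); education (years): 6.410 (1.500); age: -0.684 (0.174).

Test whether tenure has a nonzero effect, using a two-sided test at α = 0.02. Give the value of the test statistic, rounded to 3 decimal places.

Read off: b = 2.102, SE = 1.388 for tenure.
H₀: β₁ = 0 vs H₁: β₁ ≠ 0.
t = 2.102 / 1.388 = 1.514.
df = n − k − 1 = 54 − 4 − 1 = 49.
Two-sided p ≈ 0.1363, which is ≥ 0.02, so fail to reject H₀.
The data do not give significant evidence of an association between tenure and annual salary, after adjusting for the other predictors.

t = 1.514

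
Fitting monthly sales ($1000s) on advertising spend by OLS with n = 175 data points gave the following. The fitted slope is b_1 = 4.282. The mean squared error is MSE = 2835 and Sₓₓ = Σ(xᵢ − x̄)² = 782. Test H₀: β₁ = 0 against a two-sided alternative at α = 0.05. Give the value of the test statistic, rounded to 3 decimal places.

t = 2.249

SE(b_1) = √(MSE/Sₓₓ) = √(2835/782) = 1.90403.
t = 4.282 / 1.90403 = 2.249.
df = n − 2 = 173.
Two-sided p ≈ 0.0258, which is < 0.05, so reject H₀.
There is evidence that advertising spend is associated with monthly sales.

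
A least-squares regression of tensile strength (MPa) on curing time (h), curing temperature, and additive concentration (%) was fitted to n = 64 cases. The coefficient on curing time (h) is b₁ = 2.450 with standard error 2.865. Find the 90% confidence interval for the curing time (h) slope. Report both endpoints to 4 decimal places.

df = n − k − 1 = 64 − 3 − 1 = 60.
t* = t_{0.05, 60} = 1.670649.
Margin = t* × SE = 1.670649 × 2.865 = 4.786409.
CI: 2.450 ± 4.786409 → (-2.3364, 7.2364).
With 90% confidence, each one-unit increase in curing time (h) is associated with a change of between -2.3364 and 7.2364 MPa in tensile strength, holding the other predictors fixed.

(-2.3364, 7.2364)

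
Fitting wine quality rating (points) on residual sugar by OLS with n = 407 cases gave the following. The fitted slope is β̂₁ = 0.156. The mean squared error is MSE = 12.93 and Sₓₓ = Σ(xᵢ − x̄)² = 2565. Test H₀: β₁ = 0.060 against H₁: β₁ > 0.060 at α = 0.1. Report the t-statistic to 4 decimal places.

t = 1.3521

SE(β̂₁) = √(MSE/Sₓₓ) = √(12.93/2565) = 0.0709995.
t = (0.156 − 0.060) / 0.0709995 = 1.3521.
df = n − 2 = 405.
One-sided p ≈ 0.0885, which is < 0.1, so reject H₀.
There is evidence that the true slope on residual sugar exceeds 0.060 points per unit.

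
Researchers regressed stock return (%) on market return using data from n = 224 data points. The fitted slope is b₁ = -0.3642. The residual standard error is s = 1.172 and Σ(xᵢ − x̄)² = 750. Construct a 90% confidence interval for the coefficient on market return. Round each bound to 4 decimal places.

(-0.4349, -0.2935)

SE(b₁) = s/√Sₓₓ = 1.172/√750 = 0.0427954.
df = n − 2 = 222.
t* = t_{0.05, 222} = 1.651746.
Margin = t* × SE = 1.651746 × 0.0427954 = 0.070687.
CI: -0.3642 ± 0.070687 → (-0.4349, -0.2935).
With 90% confidence, each one-unit increase in market return is associated with a change of between -0.4349 and -0.2935 % in stock return.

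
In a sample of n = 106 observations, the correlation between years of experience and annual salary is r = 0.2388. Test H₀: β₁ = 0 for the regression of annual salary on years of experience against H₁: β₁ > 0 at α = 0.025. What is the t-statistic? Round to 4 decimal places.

t = 2.5078

t = r·√(n − 2)/√(1 − r²) = 0.2388·√104/√0.942975 = 2.5078.
df = n − 2 = 104.
One-sided p ≈ 0.0068, which is < 0.025, so reject H₀.
There is evidence of a linear association between years of experience and annual salary.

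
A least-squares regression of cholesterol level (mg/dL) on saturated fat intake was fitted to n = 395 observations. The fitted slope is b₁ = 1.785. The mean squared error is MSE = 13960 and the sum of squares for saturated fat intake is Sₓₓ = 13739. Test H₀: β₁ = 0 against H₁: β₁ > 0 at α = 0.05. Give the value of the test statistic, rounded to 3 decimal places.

SE(b₁) = √(MSE/Sₓₓ) = √(13960/13739) = 1.00801.
t = 1.785 / 1.00801 = 1.771.
df = n − 2 = 393.
One-sided p ≈ 0.0387, which is < 0.05, so reject H₀.
There is evidence that the true slope on saturated fat intake is positive.

t = 1.771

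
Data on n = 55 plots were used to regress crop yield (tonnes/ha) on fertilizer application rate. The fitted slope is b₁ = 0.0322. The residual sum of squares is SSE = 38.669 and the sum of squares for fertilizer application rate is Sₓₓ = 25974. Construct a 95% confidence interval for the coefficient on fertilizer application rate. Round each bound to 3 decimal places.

MSE = SSE/(n − 2) = 38.669/53 = 0.729604.
SE(b₁) = √(MSE/Sₓₓ) = √(0.729604/25974) = 0.00529998.
df = n − 2 = 53.
t* = t_{0.025, 53} = 2.005746.
Margin = t* × SE = 2.005746 × 0.00529998 = 0.01063.
CI: 0.0322 ± 0.01063 → (0.022, 0.043).
With 95% confidence, each one-unit increase in fertilizer application rate is associated with a change of between 0.022 and 0.043 tonnes/ha in crop yield.

(0.022, 0.043)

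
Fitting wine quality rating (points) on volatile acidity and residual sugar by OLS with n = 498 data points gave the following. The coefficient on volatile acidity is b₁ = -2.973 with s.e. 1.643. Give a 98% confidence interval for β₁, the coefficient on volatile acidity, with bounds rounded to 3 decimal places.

df = n − k − 1 = 498 − 2 − 1 = 495.
t* = t_{0.01, 495} = 2.333905.
Margin = t* × SE = 2.333905 × 1.643 = 3.83461.
CI: -2.973 ± 3.83461 → (-6.808, 0.862).
With 98% confidence, each one-unit increase in volatile acidity is associated with a change of between -6.808 and 0.862 points in wine quality rating, holding the other predictors fixed.

(-6.808, 0.862)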